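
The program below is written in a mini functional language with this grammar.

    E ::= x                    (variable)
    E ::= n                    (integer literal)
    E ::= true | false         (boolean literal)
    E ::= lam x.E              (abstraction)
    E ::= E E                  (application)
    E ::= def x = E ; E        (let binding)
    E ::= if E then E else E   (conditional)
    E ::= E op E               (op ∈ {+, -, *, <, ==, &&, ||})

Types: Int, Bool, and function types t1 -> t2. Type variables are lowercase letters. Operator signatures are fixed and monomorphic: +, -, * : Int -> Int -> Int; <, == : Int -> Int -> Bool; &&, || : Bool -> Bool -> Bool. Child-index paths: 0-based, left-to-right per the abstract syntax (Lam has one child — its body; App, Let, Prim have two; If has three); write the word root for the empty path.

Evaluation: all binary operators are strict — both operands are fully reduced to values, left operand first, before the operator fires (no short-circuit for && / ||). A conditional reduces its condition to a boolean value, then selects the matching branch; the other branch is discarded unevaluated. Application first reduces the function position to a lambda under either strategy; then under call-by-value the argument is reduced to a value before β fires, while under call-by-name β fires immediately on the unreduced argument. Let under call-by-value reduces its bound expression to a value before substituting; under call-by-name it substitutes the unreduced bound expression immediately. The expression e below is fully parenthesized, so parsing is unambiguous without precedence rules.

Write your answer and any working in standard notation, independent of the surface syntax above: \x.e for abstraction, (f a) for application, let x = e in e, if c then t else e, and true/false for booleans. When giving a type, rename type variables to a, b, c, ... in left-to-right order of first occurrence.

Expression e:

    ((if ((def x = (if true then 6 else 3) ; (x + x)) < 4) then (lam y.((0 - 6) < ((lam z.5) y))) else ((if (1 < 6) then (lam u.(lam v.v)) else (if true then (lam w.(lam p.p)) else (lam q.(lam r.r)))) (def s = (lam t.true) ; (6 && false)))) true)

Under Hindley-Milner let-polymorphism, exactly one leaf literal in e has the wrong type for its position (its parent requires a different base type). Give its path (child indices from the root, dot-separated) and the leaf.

Answer: 0.2.1.1.0 : 6

Derivation:
  unify Bool ~ Bool
  unify Int ~ Int
let x : Int
x : Int
  unify Int ~ Int
x : Int
  unify Int ~ Int
  unify Int ~ Int
  unify Int ~ Int
  unify Bool ~ Bool
  unify Int ~ Int
  unify Int ~ Int
  unify Int ~ Int
\z._ : b -> Int
y : a
  unify b -> Int ~ a -> c
  unify b ~ a
  unify Int ~ c
_ _ : Int
  unify Int ~ Int
\y._ : a -> Bool
  unify Int ~ Int
  unify Int ~ Int
  unify Bool ~ Bool
v : e
\v._ : e -> e
\u._ : d -> e -> e
  unify Bool ~ Bool
p : g
\p._ : g -> g
\w._ : f -> g -> g
r : i
\r._ : i -> i
\q._ : h -> i -> i
  unify f -> g -> g ~ h -> i -> i
  unify f ~ h
  unify g -> g ~ i -> i
  unify g ~ i
  unify i ~ i
  unify d -> e -> e ~ h -> i -> i
  unify d ~ h
  unify e -> e ~ i -> i
  unify e ~ i
  unify i ~ i
\t._ : j -> Bool
let s : forall. j -> Bool
  unify Int ~ Bool
  FAIL: mismatch Int ~ Bool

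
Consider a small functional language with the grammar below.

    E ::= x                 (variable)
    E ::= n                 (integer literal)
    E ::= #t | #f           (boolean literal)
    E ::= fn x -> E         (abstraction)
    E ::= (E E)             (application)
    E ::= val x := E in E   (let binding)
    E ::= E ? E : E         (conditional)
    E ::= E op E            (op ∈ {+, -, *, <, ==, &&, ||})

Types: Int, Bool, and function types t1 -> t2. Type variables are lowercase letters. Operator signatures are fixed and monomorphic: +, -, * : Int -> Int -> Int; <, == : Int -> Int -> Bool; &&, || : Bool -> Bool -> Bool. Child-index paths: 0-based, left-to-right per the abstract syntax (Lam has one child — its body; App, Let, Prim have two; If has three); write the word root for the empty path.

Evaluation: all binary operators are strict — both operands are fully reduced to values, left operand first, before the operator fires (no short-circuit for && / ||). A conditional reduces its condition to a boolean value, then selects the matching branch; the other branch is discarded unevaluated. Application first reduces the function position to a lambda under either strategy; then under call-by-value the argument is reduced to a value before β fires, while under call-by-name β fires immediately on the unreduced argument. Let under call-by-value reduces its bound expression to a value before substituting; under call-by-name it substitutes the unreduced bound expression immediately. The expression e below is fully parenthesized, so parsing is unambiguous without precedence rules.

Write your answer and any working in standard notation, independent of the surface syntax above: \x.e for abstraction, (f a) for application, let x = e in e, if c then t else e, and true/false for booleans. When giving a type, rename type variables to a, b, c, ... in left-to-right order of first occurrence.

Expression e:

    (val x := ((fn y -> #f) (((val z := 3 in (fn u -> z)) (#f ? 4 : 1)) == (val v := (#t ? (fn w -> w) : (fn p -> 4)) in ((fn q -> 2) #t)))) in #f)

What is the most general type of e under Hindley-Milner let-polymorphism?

Trace:
\y._ : a -> Bool
let z : Int
z : Int
\u._ : b -> Int
  unify Bool ~ Bool
  unify Int ~ Int
  unify b -> Int ~ Int -> c
  unify b ~ Int
  unify Int ~ c
_ _ : Int
  unify Int ~ Int
  unify Bool ~ Bool
w : d
\w._ : d -> d
\p._ : e -> Int
  unify d -> d ~ e -> Int
  unify d ~ e
  unify e ~ Int
let v : Int -> Int
\q._ : f -> Int
  unify f -> Int ~ Bool -> g
  unify f ~ Bool
  unify Int ~ g
_ _ : Int
  unify Int ~ Int
  unify a -> Bool ~ Bool -> h
  unify a ~ Bool
  unify Bool ~ h
_ _ : Bool
let x : Bool

Answer: Bool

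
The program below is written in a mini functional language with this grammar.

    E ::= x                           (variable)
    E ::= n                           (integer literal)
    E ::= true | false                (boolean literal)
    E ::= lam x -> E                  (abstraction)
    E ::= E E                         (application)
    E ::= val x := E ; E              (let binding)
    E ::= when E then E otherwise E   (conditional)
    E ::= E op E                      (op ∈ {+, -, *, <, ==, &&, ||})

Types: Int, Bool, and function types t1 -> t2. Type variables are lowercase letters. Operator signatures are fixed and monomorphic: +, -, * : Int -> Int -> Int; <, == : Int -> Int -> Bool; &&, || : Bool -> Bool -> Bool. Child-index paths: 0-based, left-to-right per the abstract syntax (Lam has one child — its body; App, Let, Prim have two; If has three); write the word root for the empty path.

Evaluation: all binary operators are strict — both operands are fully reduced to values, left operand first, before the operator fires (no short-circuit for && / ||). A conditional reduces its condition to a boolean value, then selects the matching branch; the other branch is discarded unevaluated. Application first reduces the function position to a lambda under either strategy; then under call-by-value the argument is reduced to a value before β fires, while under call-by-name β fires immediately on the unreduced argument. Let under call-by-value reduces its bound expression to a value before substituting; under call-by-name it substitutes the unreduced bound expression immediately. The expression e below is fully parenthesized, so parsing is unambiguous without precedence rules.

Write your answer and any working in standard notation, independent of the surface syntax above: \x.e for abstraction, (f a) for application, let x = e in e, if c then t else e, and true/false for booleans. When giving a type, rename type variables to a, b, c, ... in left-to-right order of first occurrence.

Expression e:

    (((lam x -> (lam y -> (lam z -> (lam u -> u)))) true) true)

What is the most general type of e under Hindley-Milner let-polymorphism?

Working:
u : d
\u._ : d -> d
\z._ : c -> d -> d
\y._ : b -> c -> d -> d
\x._ : a -> b -> c -> d -> d
  unify a -> b -> c -> d -> d ~ Bool -> e
  unify a ~ Bool
  unify b -> c -> d -> d ~ e
_ _ : b -> c -> d -> d
  unify b -> c -> d -> d ~ Bool -> f
  unify b ~ Bool
  unify c -> d -> d ~ f
_ _ : c -> d -> d

Answer: a -> b -> b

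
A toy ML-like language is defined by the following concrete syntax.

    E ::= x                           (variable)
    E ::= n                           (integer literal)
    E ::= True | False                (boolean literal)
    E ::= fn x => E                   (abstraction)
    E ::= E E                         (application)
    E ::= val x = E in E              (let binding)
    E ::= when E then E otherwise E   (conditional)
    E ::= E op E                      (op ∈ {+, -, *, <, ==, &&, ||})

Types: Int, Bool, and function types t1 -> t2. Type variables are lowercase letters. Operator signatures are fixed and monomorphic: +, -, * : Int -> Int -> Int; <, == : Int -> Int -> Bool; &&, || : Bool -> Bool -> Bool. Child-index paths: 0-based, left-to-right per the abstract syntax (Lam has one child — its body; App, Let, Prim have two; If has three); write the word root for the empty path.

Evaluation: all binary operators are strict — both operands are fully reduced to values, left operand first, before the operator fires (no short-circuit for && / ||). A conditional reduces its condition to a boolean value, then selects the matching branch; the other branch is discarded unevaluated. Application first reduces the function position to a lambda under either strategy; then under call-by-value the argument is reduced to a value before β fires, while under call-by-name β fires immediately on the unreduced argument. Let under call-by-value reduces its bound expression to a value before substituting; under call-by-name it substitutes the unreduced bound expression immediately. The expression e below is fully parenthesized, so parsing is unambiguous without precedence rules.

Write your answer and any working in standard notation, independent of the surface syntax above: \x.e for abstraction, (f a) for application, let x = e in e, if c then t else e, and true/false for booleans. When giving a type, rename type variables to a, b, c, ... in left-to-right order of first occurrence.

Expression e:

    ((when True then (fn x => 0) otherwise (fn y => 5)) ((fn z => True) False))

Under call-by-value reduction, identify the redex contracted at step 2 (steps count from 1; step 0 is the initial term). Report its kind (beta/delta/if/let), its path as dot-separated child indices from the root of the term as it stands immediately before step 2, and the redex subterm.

Answer: beta at 1 : ((\z.true) false)

Derivation:
step 0: ((if true then (\x.0) else (\y.5)) ((\z.true) false))
step 1: [if@0] ((\x.0) ((\z.true) false))
step 2: [beta@1] ((\x.0) true)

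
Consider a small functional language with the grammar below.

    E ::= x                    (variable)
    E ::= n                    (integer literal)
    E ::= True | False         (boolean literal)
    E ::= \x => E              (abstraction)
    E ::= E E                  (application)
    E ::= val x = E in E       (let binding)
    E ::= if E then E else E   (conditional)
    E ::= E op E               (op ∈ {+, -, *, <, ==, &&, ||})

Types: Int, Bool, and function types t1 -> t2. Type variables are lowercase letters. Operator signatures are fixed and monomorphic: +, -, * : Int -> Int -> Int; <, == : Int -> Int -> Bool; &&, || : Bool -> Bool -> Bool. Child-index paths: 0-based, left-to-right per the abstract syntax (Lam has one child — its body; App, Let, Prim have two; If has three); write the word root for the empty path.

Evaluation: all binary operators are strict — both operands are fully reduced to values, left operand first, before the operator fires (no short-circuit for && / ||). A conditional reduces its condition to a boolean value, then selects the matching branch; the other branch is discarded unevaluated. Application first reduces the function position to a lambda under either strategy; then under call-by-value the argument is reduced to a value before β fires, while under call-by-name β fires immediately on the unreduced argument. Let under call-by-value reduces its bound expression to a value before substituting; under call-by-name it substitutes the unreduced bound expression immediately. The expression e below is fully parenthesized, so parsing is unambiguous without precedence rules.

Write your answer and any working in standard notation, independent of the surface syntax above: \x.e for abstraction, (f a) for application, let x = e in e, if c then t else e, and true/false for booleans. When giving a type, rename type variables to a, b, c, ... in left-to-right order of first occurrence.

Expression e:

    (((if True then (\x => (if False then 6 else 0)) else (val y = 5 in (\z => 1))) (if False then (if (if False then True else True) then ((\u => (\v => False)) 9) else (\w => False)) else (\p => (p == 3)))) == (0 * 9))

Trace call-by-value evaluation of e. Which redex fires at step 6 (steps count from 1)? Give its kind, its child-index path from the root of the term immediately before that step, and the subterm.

Answer: delta at root : (0 == 0)

Derivation:
step 0: (((if true then (\x.(if false then 6 else 0)) else (let y = 5 in (\z.1))) (if false then (if (if false then true else true) then ((\u.(\v.false)) 9) else (\w.false)) else (\p.(p == 3)))) == (0 * 9))
step 1: [if@0.0] (((\x.(if false then 6 else 0)) (if false then (if (if false then true else true) then ((\u.(\v.false)) 9) else (\w.false)) else (\p.(p == 3)))) == (0 * 9))
step 2: [if@0.1] (((\x.(if false then 6 else 0)) (\p.(p == 3))) == (0 * 9))
step 3: [beta@0] ((if false then 6 else 0) == (0 * 9))
step 4: [if@0] (0 == (0 * 9))
step 5: [delta@1] (0 == 0)
step 6: [delta@root] true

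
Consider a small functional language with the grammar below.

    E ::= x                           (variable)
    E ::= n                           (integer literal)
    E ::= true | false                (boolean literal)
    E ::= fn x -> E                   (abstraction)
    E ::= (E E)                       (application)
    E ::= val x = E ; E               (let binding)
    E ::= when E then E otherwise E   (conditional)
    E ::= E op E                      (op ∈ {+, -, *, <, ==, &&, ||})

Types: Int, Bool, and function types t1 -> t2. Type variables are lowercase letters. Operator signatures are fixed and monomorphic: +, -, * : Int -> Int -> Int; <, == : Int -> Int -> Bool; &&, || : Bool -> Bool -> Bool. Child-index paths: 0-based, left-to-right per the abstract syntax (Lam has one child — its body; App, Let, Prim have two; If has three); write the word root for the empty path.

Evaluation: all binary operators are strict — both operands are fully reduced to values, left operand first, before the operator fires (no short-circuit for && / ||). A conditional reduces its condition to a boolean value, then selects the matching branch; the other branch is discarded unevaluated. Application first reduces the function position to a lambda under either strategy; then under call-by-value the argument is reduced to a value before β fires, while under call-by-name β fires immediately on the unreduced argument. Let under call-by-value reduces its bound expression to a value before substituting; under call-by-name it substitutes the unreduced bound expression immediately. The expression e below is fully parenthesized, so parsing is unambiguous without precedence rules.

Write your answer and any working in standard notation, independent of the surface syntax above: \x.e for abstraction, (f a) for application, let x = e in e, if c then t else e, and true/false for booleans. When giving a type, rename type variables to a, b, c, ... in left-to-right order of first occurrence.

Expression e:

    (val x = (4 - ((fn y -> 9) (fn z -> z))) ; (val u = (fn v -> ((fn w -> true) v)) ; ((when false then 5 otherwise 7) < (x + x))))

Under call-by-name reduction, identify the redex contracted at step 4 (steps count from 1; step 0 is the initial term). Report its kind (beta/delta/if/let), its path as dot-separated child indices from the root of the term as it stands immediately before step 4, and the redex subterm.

Working:
step 0: (let x = (4 - ((\y.9) (\z.z))) in (let u = (\v.((\w.true) v)) in ((if false then 5 else 7) < (x + x))))
step 1: [let@root] (let u = (\v.((\w.true) v)) in ((if false then 5 else 7) < ((4 - ((\y.9) (\z.z))) + (4 - ((\y.9) (\z.z))))))
step 2: [let@root] ((if false then 5 else 7) < ((4 - ((\y.9) (\z.z))) + (4 - ((\y.9) (\z.z)))))
step 3: [if@0] (7 < ((4 - ((\y.9) (\z.z))) + (4 - ((\y.9) (\z.z)))))
step 4: [beta@1.0.1] (7 < ((4 - 9) + (4 - ((\y.9) (\z.z)))))

Answer: beta at 1.0.1 : ((\y.9) (\z.z))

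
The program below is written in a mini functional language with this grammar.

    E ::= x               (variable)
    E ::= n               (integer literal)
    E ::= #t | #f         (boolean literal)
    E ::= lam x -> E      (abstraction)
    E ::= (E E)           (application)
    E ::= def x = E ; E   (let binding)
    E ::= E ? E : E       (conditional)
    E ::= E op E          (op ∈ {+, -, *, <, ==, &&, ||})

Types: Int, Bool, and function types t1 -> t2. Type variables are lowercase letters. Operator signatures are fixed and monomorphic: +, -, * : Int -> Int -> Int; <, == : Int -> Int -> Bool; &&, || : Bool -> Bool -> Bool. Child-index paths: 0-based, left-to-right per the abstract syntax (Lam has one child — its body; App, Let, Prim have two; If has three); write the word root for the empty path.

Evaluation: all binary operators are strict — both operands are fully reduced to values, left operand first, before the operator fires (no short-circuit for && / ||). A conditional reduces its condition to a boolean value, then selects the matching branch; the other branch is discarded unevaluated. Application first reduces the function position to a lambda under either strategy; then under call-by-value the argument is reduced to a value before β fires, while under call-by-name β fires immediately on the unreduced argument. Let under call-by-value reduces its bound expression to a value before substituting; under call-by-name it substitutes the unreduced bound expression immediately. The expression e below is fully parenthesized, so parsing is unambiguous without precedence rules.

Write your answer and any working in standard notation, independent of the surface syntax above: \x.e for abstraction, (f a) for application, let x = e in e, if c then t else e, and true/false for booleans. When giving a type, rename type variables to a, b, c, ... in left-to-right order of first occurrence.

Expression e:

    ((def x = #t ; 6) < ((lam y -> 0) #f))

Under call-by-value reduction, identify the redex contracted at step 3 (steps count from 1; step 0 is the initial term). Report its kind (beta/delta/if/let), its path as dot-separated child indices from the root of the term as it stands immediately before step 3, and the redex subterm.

Answer: delta at root : (6 < 0)

Derivation:
step 0: ((let x = true in 6) < ((\y.0) false))
step 1: [let@0] (6 < ((\y.0) false))
step 2: [beta@1] (6 < 0)
step 3: [delta@root] false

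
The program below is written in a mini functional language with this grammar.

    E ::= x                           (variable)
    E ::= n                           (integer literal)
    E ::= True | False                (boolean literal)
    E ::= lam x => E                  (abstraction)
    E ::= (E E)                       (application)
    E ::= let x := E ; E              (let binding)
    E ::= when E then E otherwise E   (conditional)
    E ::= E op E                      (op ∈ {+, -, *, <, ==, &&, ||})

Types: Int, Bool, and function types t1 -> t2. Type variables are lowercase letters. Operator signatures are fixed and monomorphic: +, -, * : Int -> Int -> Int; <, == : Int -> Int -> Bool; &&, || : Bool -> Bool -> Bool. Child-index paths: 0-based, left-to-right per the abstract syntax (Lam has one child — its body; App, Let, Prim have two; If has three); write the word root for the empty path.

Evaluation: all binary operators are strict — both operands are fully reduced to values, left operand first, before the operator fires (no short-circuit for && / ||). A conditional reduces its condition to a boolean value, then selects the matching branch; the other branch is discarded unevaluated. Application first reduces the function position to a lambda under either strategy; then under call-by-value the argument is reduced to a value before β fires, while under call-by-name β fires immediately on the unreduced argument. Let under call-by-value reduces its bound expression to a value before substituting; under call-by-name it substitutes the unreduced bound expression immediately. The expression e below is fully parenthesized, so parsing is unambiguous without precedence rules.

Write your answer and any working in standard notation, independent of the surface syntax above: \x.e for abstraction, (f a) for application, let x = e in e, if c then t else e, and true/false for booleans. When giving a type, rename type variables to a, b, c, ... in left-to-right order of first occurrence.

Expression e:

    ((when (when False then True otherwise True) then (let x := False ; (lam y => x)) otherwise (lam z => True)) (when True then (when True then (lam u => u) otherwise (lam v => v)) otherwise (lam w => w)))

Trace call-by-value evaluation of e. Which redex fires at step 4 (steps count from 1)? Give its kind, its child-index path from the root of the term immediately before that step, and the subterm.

Trace:
step 0: ((if (if false then true else true) then (let x = false in (\y.x)) else (\z.true)) (if true then (if true then (\u.u) else (\v.v)) else (\w.w)))
step 1: [if@0.0] ((if true then (let x = false in (\y.x)) else (\z.true)) (if true then (if true then (\u.u) else (\v.v)) else (\w.w)))
step 2: [if@0] ((let x = false in (\y.x)) (if true then (if true then (\u.u) else (\v.v)) else (\w.w)))
step 3: [let@0] ((\y.false) (if true then (if true then (\u.u) else (\v.v)) else (\w.w)))
step 4: [if@1] ((\y.false) (if true then (\u.u) else (\v.v)))

Answer: if at 1 : (if true then (if true then (\u.u) else (\v.v)) else (\w.w))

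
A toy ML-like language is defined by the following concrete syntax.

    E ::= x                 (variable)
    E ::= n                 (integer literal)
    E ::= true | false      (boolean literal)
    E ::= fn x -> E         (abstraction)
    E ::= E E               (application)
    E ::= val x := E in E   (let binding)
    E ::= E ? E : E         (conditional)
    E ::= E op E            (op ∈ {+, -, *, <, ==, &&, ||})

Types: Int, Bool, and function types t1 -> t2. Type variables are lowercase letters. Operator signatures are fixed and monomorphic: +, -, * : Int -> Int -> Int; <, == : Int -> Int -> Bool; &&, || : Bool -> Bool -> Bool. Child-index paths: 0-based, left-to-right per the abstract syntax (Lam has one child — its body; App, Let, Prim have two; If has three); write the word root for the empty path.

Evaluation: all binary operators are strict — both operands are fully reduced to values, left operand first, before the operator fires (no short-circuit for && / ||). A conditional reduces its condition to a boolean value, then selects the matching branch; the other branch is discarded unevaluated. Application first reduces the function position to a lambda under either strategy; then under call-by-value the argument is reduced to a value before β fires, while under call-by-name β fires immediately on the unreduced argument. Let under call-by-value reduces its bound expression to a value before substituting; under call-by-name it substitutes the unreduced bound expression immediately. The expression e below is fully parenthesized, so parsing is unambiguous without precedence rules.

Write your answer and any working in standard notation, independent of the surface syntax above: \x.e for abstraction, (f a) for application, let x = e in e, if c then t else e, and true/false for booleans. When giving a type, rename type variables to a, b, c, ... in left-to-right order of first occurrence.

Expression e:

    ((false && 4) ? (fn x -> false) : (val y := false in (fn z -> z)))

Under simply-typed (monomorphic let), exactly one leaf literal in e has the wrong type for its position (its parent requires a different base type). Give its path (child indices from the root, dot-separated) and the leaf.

Working:
  unify Bool ~ Bool
  unify Int ~ Bool
  FAIL: mismatch Int ~ Bool

Answer: 0.1 : 4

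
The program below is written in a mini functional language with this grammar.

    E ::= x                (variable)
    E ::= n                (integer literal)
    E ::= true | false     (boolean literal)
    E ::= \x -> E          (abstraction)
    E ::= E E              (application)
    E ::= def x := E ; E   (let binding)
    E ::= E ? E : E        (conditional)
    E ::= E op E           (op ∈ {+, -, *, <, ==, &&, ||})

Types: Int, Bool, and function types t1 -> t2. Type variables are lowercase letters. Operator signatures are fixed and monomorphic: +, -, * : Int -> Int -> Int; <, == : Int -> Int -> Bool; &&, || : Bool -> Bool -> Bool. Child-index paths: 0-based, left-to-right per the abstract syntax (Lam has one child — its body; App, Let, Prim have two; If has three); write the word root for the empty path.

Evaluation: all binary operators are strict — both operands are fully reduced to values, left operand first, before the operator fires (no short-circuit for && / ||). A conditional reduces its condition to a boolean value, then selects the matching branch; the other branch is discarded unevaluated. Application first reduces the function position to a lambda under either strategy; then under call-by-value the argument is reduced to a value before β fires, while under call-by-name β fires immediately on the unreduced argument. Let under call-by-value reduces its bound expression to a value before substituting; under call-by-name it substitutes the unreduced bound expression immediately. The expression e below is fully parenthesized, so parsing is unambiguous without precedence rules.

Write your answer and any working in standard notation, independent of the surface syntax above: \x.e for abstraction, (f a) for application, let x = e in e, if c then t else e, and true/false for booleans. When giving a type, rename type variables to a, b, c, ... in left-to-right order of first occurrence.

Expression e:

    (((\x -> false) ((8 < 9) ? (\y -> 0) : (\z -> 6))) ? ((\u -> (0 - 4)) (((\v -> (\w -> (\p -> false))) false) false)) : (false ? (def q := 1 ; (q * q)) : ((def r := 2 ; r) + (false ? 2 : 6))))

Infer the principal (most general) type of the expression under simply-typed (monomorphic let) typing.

Answer: Int

Working:
\x._ : a -> Bool
  unify Int ~ Int
  unify Int ~ Int
  unify Bool ~ Bool
\y._ : b -> Int
\z._ : c -> Int
  unify b -> Int ~ c -> Int
  unify b ~ c
  unify Int ~ Int
  unify a -> Bool ~ (c -> Int) -> d
  unify a ~ c -> Int
  unify Bool ~ d
_ _ : Bool
  unify Bool ~ Bool
  unify Int ~ Int
  unify Int ~ Int
\u._ : e -> Int
\p._ : h -> Bool
\w._ : g -> h -> Bool
\v._ : f -> g -> h -> Bool
  unify f -> g -> h -> Bool ~ Bool -> i
  unify f ~ Bool
  unify g -> h -> Bool ~ i
_ _ : g -> h -> Bool
  unify g -> h -> Bool ~ Bool -> j
  unify g ~ Bool
  unify h -> Bool ~ j
_ _ : h -> Bool
  unify e -> Int ~ (h -> Bool) -> k
  unify e ~ h -> Bool
  unify Int ~ k
_ _ : Int
  unify Bool ~ Bool
let q : Int
q : Int
  unify Int ~ Int
q : Int
  unify Int ~ Int
let r : Int
r : Int
  unify Int ~ Int
  unify Bool ~ Bool
  unify Int ~ Int
  unify Int ~ Int
  unify Int ~ Int
  unify Int ~ Int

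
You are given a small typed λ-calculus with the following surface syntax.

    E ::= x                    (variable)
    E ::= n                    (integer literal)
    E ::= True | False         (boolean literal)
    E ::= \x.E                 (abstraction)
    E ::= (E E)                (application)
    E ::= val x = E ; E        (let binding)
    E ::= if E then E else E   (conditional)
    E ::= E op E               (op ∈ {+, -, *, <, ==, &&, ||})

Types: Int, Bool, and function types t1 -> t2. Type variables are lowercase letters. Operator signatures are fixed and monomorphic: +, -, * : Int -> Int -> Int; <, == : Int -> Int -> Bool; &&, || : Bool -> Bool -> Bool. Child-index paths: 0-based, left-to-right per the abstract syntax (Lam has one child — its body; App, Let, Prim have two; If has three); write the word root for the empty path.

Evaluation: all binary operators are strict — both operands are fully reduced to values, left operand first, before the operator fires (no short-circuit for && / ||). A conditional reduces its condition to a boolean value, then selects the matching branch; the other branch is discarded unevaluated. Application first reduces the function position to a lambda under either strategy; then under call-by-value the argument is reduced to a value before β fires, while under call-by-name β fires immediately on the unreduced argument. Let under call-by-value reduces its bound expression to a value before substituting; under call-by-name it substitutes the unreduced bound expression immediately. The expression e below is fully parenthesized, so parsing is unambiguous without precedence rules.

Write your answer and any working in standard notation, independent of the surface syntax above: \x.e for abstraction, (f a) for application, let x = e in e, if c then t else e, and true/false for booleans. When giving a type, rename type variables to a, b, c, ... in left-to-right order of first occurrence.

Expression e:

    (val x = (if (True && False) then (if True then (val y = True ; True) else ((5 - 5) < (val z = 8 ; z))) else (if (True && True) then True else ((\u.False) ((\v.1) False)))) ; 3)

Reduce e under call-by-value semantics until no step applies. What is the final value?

Answer: 3

Working:
step 0: (let x = (if (true && false) then (if true then (let y = true in true) else ((5 - 5) < (let z = 8 in z))) else (if (true && true) then true else ((\u.false) ((\v.1) false)))) in 3)
step 1: [delta@0.0] (let x = (if false then (if true then (let y = true in true) else ((5 - 5) < (let z = 8 in z))) else (if (true && true) then true else ((\u.false) ((\v.1) false)))) in 3)
step 2: [if@0] (let x = (if (true && true) then true else ((\u.false) ((\v.1) false))) in 3)
step 3: [delta@0.0] (let x = (if true then true else ((\u.false) ((\v.1) false))) in 3)
step 4: [if@0] (let x = true in 3)
step 5: [let@root] 3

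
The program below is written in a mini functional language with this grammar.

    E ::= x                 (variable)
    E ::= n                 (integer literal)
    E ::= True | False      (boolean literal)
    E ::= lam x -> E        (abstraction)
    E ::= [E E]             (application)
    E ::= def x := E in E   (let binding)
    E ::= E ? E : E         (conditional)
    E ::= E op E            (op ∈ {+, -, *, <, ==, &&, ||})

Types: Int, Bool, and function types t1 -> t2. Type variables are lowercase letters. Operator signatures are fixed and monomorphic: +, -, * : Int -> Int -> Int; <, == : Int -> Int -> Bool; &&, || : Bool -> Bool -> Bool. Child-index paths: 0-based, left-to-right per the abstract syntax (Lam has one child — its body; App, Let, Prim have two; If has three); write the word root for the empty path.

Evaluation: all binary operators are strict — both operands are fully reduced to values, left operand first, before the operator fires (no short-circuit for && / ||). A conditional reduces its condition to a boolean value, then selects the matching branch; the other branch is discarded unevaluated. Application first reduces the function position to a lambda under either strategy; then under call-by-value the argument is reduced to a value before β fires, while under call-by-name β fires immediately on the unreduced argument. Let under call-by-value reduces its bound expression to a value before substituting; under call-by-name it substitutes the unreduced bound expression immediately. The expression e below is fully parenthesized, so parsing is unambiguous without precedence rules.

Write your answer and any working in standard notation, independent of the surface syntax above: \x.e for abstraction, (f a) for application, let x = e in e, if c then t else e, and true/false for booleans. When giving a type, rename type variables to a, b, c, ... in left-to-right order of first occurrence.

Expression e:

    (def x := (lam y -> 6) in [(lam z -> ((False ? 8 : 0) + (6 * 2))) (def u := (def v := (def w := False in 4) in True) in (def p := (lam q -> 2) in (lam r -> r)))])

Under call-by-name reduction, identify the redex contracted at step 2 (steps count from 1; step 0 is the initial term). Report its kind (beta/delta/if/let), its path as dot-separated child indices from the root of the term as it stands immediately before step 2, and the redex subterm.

Working:
step 0: (let x = (\y.6) in ((\z.((if false then 8 else 0) + (6 * 2))) (let u = (let v = (let w = false in 4) in true) in (let p = (\q.2) in (\r.r)))))
step 1: [let@root] ((\z.((if false then 8 else 0) + (6 * 2))) (let u = (let v = (let w = false in 4) in true) in (let p = (\q.2) in (\r.r))))
step 2: [beta@root] ((if false then 8 else 0) + (6 * 2))

Answer: beta at root : ((\z.((if false then 8 else 0) + (6 * 2))) (let u = (let v = (let w = false in 4) in true) in (let p = (\q.2) in (\r.r))))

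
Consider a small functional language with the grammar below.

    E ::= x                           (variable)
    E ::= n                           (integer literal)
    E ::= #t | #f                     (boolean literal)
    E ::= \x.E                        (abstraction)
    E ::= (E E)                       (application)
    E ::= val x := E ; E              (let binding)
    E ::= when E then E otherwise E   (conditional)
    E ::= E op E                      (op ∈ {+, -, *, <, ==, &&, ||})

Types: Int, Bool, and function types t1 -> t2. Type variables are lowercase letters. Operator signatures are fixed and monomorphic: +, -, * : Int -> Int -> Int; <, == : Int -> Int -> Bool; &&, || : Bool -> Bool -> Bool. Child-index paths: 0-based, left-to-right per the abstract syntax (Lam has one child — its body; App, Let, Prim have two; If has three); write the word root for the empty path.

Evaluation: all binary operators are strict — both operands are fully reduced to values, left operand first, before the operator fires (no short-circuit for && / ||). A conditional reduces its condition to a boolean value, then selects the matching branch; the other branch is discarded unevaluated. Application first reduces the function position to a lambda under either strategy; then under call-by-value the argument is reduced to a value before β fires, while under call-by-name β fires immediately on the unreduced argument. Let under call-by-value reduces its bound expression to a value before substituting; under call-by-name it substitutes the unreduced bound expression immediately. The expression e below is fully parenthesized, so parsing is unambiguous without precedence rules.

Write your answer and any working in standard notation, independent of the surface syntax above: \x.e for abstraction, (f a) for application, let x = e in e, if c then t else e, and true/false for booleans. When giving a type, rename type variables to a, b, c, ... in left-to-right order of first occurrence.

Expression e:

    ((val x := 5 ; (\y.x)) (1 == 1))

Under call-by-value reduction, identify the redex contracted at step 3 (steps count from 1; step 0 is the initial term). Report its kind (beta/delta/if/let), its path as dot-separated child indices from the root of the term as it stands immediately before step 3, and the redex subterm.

Trace:
step 0: ((let x = 5 in (\y.x)) (1 == 1))
step 1: [let@0] ((\y.5) (1 == 1))
step 2: [delta@1] ((\y.5) true)
step 3: [beta@root] 5

Answer: beta at root : ((\y.5) true)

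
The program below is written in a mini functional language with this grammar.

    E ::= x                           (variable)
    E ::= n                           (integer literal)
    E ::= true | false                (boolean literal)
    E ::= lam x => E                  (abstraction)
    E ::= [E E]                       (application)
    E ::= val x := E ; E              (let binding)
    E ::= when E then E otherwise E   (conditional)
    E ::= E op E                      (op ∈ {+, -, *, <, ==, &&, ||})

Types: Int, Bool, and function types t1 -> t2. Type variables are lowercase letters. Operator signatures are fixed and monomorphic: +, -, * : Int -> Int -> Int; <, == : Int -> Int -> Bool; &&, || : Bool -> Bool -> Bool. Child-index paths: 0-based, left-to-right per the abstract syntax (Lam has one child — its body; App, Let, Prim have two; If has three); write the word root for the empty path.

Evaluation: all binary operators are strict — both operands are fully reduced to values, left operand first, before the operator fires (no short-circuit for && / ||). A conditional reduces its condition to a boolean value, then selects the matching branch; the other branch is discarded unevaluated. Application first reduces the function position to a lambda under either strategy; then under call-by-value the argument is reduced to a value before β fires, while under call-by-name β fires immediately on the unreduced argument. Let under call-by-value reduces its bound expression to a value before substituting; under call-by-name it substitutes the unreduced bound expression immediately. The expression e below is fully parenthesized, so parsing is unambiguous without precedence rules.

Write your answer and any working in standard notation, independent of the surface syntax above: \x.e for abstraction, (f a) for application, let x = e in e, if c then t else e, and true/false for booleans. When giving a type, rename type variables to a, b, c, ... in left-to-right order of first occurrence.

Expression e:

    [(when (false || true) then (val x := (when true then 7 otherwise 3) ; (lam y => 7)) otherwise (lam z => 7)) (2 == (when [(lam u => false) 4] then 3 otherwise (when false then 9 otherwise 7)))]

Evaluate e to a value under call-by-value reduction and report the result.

Answer: 7

Derivation:
step 0: ((if (false || true) then (let x = (if true then 7 else 3) in (\y.7)) else (\z.7)) (2 == (if ((\u.false) 4) then 3 else (if false then 9 else 7))))
step 1: [delta@0.0] ((if true then (let x = (if true then 7 else 3) in (\y.7)) else (\z.7)) (2 == (if ((\u.false) 4) then 3 else (if false then 9 else 7))))
step 2: [if@0] ((let x = (if true then 7 else 3) in (\y.7)) (2 == (if ((\u.false) 4) then 3 else (if false then 9 else 7))))
step 3: [if@0.0] ((let x = 7 in (\y.7)) (2 == (if ((\u.false) 4) then 3 else (if false then 9 else 7))))
step 4: [let@0] ((\y.7) (2 == (if ((\u.false) 4) then 3 else (if false then 9 else 7))))
step 5: [beta@1.1.0] ((\y.7) (2 == (if false then 3 else (if false then 9 else 7))))
step 6: [if@1.1] ((\y.7) (2 == (if false then 9 else 7)))
step 7: [if@1.1] ((\y.7) (2 == 7))
step 8: [delta@1] ((\y.7) false)
step 9: [beta@root] 7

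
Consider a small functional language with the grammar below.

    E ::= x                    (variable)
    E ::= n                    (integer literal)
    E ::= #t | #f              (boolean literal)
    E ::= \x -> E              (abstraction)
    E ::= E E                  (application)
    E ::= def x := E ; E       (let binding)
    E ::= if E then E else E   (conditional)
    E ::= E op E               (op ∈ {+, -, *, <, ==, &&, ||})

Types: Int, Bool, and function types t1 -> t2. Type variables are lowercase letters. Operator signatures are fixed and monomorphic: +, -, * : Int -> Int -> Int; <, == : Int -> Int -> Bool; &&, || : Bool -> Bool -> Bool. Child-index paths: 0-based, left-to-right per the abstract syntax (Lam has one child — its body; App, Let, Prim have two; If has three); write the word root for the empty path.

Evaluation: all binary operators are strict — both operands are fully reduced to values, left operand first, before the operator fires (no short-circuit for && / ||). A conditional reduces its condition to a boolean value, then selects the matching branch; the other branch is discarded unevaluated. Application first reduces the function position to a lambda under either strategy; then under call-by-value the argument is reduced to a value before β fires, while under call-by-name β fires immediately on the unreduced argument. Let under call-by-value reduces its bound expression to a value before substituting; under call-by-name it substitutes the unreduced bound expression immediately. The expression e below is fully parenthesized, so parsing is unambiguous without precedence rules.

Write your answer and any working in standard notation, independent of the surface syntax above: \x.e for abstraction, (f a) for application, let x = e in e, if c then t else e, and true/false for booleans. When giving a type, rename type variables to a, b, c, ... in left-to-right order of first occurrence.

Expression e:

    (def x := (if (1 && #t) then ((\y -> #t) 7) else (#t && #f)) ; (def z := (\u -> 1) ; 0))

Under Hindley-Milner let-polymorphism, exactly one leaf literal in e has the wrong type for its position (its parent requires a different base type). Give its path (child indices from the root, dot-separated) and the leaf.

Answer: 0.0.0 : 1

Derivation:
  unify Int ~ Bool
  FAIL: mismatch Int ~ Bool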